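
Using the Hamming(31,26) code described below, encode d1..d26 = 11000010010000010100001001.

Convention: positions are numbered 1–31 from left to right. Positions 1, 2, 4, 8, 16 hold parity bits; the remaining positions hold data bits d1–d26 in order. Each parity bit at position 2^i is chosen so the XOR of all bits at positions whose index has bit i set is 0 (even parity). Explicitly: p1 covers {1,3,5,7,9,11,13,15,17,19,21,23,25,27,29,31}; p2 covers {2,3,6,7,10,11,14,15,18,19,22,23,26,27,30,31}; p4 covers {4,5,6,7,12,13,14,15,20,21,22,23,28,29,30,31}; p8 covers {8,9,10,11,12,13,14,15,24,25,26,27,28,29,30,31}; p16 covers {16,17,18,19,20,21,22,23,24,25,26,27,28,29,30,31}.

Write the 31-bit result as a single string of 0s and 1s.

0110100000100100000010100001001

Place data at non-parity positions: p1 p2 1 p4 1 0 0 p8 0 0 1 0 0 1 0 p16 0 0 0 0 1 0 1 0 0 0 0 1 0 0 1
p1 (pos 1,3,5,7,9,11,13,15,17,19,21,23,25,27,29,31): XOR of data positions = 1⊕1⊕0⊕0⊕1⊕0⊕0⊕0⊕0⊕1⊕1⊕0⊕0⊕0⊕1 = 0
p2 (pos 2,3,6,7,10,11,14,15,18,19,22,23,26,27,30,31): XOR of data positions = 1⊕0⊕0⊕0⊕1⊕1⊕0⊕0⊕0⊕0⊕1⊕0⊕0⊕0⊕1 = 1
p4 (pos 4,5,6,7,12,13,14,15,20,21,22,23,28,29,30,31): XOR of data positions = 1⊕0⊕0⊕0⊕0⊕1⊕0⊕0⊕1⊕0⊕1⊕1⊕0⊕0⊕1 = 0
p8 (pos 8,9,10,11,12,13,14,15,24,25,26,27,28,29,30,31): XOR of data positions = 0⊕0⊕1⊕0⊕0⊕1⊕0⊕0⊕0⊕0⊕0⊕1⊕0⊕0⊕1 = 0
p16 (pos 16,17,18,19,20,21,22,23,24,25,26,27,28,29,30,31): XOR of data positions = 0⊕0⊕0⊕0⊕1⊕0⊕1⊕0⊕0⊕0⊕0⊕1⊕0⊕0⊕1 = 0
Codeword: 0110100000100100000010100001001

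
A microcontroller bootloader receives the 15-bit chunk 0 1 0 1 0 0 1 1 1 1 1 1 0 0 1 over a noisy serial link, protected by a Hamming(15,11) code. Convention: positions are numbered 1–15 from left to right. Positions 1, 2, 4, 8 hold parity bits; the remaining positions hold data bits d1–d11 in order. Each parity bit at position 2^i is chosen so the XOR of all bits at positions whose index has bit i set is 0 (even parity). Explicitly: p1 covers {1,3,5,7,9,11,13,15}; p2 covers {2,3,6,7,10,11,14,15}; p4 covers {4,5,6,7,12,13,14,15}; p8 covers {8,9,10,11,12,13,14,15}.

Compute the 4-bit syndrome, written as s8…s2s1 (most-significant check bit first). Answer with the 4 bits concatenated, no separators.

0010

s1 (pos 1,3,5,7,9,11,13,15): 0⊕0⊕0⊕1⊕1⊕1⊕0⊕1 = 0
s2 (pos 2,3,6,7,10,11,14,15): 1⊕0⊕0⊕1⊕1⊕1⊕0⊕1 = 1
s4 (pos 4,5,6,7,12,13,14,15): 1⊕0⊕0⊕1⊕1⊕0⊕0⊕1 = 0
s8 (pos 8,9,10,11,12,13,14,15): 1⊕1⊕1⊕1⊕1⊕0⊕0⊕1 = 0
Syndrome s8…s1 = 0010 → error at position 2.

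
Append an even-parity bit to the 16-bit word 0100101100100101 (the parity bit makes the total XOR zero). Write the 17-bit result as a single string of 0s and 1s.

01001011001001011

XOR of the 16 data bits: 0⊕1⊕0⊕0⊕1⊕0⊕1⊕1⊕0⊕0⊕1⊕0⊕0⊕1⊕0⊕1 = 1
Parity bit = 1 (so all 17 bits XOR to 0).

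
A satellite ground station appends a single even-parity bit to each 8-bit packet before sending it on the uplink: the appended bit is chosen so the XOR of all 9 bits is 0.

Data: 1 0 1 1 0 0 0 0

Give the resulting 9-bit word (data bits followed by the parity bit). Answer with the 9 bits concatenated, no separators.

101100001

XOR of the 8 data bits: 1⊕0⊕1⊕1⊕0⊕0⊕0⊕0 = 1
Parity bit = 1 (so all 9 bits XOR to 0).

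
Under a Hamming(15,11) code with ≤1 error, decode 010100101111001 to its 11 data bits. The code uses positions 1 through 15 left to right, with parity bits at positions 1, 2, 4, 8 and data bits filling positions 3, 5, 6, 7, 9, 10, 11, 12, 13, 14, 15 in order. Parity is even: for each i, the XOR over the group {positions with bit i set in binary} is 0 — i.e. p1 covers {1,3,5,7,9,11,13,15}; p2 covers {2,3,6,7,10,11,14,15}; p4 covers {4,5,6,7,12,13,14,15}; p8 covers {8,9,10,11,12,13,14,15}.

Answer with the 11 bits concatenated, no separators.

00011011001

s1 (pos 1,3,5,7,9,11,13,15): 0⊕0⊕0⊕1⊕1⊕1⊕0⊕1 = 0
s2 (pos 2,3,6,7,10,11,14,15): 1⊕0⊕0⊕1⊕1⊕1⊕0⊕1 = 1
s4 (pos 4,5,6,7,12,13,14,15): 1⊕0⊕0⊕1⊕1⊕0⊕0⊕1 = 0
s8 (pos 8,9,10,11,12,13,14,15): 0⊕1⊕1⊕1⊕1⊕0⊕0⊕1 = 1
Syndrome s8…s1 = 1010 → error at position 10.
Flip position 10: 010100101111001 → 010100101011001
Read data bits from positions 3,5,6,7,9,10,11,12,13,14,15: 00011011001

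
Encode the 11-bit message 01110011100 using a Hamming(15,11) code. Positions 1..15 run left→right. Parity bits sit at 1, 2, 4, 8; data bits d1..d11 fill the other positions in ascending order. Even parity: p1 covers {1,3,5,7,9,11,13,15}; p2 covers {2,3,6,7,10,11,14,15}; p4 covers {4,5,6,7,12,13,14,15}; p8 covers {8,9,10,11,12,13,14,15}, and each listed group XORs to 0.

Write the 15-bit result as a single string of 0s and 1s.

010111110011100

Place data at non-parity positions: p1 p2 0 p4 1 1 1 p8 0 0 1 1 1 0 0
p1 (pos 1,3,5,7,9,11,13,15): XOR of data positions = 0⊕1⊕1⊕0⊕1⊕1⊕0 = 0
p2 (pos 2,3,6,7,10,11,14,15): XOR of data positions = 0⊕1⊕1⊕0⊕1⊕0⊕0 = 1
p4 (pos 4,5,6,7,12,13,14,15): XOR of data positions = 1⊕1⊕1⊕1⊕1⊕0⊕0 = 1
p8 (pos 8,9,10,11,12,13,14,15): XOR of data positions = 0⊕0⊕1⊕1⊕1⊕0⊕0 = 1
Codeword: 010111110011100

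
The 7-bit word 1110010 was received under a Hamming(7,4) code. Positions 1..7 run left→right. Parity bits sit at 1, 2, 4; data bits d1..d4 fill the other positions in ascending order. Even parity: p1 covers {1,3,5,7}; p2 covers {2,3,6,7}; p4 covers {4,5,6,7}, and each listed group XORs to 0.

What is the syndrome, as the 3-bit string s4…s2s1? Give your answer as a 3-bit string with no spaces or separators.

s1 (pos 1,3,5,7): 1⊕1⊕0⊕0 = 0
s2 (pos 2,3,6,7): 1⊕1⊕1⊕0 = 1
s4 (pos 4,5,6,7): 0⊕0⊕1⊕0 = 1
Syndrome s4…s1 = 110 → error at position 6.

110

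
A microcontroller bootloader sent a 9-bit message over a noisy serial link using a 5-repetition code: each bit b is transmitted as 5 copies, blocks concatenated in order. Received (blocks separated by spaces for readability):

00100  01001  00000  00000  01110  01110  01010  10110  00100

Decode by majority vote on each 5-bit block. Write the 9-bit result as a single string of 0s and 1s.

000011010

Block 1 (00100): 1 one → 0
Block 2 (01001): 2 ones → 0
Block 3 (00000): 0 ones → 0
Block 4 (00000): 0 ones → 0
Block 5 (01110): 3 ones → 1
Block 6 (01110): 3 ones → 1
Block 7 (01010): 2 ones → 0
Block 8 (10110): 3 ones → 1
Block 9 (00100): 1 one → 0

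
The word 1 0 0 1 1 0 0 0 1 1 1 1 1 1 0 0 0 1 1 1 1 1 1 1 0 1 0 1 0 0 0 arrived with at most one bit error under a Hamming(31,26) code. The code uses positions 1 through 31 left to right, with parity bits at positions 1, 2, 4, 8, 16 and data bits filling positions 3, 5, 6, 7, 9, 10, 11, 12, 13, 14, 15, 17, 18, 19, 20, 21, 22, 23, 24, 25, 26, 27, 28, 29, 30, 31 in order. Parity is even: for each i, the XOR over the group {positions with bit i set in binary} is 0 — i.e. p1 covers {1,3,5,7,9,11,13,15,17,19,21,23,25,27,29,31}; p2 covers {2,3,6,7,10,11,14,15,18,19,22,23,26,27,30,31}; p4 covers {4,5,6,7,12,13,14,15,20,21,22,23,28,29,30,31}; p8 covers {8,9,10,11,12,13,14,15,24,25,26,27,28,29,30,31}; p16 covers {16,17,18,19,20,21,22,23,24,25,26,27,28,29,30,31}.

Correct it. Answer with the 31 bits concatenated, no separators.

s1 (pos 1,3,5,7,9,11,13,15,17,19,21,23,25,27,29,31): 1⊕0⊕1⊕0⊕1⊕1⊕1⊕0⊕0⊕1⊕1⊕1⊕0⊕0⊕0⊕0 = 0
s2 (pos 2,3,6,7,10,11,14,15,18,19,22,23,26,27,30,31): 0⊕0⊕0⊕0⊕1⊕1⊕1⊕0⊕1⊕1⊕1⊕1⊕1⊕0⊕0⊕0 = 0
s4 (pos 4,5,6,7,12,13,14,15,20,21,22,23,28,29,30,31): 1⊕1⊕0⊕0⊕1⊕1⊕1⊕0⊕1⊕1⊕1⊕1⊕1⊕0⊕0⊕0 = 0
s8 (pos 8,9,10,11,12,13,14,15,24,25,26,27,28,29,30,31): 0⊕1⊕1⊕1⊕1⊕1⊕1⊕0⊕1⊕0⊕1⊕0⊕1⊕0⊕0⊕0 = 1
s16 (pos 16,17,18,19,20,21,22,23,24,25,26,27,28,29,30,31): 0⊕0⊕1⊕1⊕1⊕1⊕1⊕1⊕1⊕0⊕1⊕0⊕1⊕0⊕0⊕0 = 1
Syndrome s16…s1 = 11000 → error at position 24.
Flip position 24: 1001100011111100011111110101000 → 1001100011111100011111100101000

1001100011111100011111100101000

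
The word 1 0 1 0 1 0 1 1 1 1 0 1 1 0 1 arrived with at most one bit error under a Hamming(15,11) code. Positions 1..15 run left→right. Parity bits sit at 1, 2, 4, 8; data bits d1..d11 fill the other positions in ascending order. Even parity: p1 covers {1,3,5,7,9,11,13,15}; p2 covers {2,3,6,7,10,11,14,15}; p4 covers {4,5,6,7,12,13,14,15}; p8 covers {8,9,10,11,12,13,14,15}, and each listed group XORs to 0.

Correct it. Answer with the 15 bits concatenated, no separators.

s1 (pos 1,3,5,7,9,11,13,15): 1⊕1⊕1⊕1⊕1⊕0⊕1⊕1 = 1
s2 (pos 2,3,6,7,10,11,14,15): 0⊕1⊕0⊕1⊕1⊕0⊕0⊕1 = 0
s4 (pos 4,5,6,7,12,13,14,15): 0⊕1⊕0⊕1⊕1⊕1⊕0⊕1 = 1
s8 (pos 8,9,10,11,12,13,14,15): 1⊕1⊕1⊕0⊕1⊕1⊕0⊕1 = 0
Syndrome s8…s1 = 0101 → error at position 5.
Flip position 5: 101010111101101 → 101000111101101

101000111101101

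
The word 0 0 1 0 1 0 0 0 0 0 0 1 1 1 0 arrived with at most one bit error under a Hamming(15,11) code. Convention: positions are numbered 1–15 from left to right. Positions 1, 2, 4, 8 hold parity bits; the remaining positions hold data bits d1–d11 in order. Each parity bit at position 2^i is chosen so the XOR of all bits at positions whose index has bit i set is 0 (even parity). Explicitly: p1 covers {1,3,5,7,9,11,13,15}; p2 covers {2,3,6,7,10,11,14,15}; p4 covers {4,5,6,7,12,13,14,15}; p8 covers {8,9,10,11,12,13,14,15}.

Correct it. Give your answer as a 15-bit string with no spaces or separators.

001010001001110

s1 (pos 1,3,5,7,9,11,13,15): 0⊕1⊕1⊕0⊕0⊕0⊕1⊕0 = 1
s2 (pos 2,3,6,7,10,11,14,15): 0⊕1⊕0⊕0⊕0⊕0⊕1⊕0 = 0
s4 (pos 4,5,6,7,12,13,14,15): 0⊕1⊕0⊕0⊕1⊕1⊕1⊕0 = 0
s8 (pos 8,9,10,11,12,13,14,15): 0⊕0⊕0⊕0⊕1⊕1⊕1⊕0 = 1
Syndrome s8…s1 = 1001 → error at position 9.
Flip position 9: 001010000001110 → 001010001001110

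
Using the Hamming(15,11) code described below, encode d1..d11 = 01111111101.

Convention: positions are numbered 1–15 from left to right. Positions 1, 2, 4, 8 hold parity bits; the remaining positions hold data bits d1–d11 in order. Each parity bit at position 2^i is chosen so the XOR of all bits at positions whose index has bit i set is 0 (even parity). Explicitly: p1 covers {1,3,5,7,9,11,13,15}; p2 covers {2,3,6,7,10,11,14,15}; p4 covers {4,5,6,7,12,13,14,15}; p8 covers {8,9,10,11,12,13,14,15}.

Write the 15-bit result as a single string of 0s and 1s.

Place data at non-parity positions: p1 p2 0 p4 1 1 1 p8 1 1 1 1 1 0 1
p1 (pos 1,3,5,7,9,11,13,15): XOR of data positions = 0⊕1⊕1⊕1⊕1⊕1⊕1 = 0
p2 (pos 2,3,6,7,10,11,14,15): XOR of data positions = 0⊕1⊕1⊕1⊕1⊕0⊕1 = 1
p4 (pos 4,5,6,7,12,13,14,15): XOR of data positions = 1⊕1⊕1⊕1⊕1⊕0⊕1 = 0
p8 (pos 8,9,10,11,12,13,14,15): XOR of data positions = 1⊕1⊕1⊕1⊕1⊕0⊕1 = 0
Codeword: 010011101111101

010011101111101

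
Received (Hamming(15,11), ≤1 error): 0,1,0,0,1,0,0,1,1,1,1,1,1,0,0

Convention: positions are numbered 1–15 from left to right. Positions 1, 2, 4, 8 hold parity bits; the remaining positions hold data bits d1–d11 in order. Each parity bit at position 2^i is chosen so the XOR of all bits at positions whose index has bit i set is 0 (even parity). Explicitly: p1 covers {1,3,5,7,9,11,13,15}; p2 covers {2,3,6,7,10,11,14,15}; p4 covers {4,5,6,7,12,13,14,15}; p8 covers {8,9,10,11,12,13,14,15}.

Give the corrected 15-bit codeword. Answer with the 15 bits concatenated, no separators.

010011011111100

s1 (pos 1,3,5,7,9,11,13,15): 0⊕0⊕1⊕0⊕1⊕1⊕1⊕0 = 0
s2 (pos 2,3,6,7,10,11,14,15): 1⊕0⊕0⊕0⊕1⊕1⊕0⊕0 = 1
s4 (pos 4,5,6,7,12,13,14,15): 0⊕1⊕0⊕0⊕1⊕1⊕0⊕0 = 1
s8 (pos 8,9,10,11,12,13,14,15): 1⊕1⊕1⊕1⊕1⊕1⊕0⊕0 = 0
Syndrome s8…s1 = 0110 → error at position 6.
Flip position 6: 010010011111100 → 010011011111100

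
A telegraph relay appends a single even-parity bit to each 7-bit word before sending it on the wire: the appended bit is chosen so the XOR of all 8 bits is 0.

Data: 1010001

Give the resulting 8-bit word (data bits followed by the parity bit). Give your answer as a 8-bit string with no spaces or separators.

XOR of the 7 data bits: 1⊕0⊕1⊕0⊕0⊕0⊕1 = 1
Parity bit = 1 (so all 8 bits XOR to 0).

10100011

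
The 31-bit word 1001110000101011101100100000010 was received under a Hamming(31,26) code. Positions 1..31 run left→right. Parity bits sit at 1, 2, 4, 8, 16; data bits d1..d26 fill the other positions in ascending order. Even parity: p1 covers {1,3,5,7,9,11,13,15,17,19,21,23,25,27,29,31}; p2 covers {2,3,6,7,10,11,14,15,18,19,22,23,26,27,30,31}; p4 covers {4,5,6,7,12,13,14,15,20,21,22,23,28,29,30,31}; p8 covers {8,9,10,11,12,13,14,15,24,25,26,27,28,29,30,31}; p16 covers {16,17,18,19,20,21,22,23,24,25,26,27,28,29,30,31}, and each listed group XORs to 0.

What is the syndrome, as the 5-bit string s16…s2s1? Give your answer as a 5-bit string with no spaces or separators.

00000

s1 (pos 1,3,5,7,9,11,13,15,17,19,21,23,25,27,29,31): 1⊕0⊕1⊕0⊕0⊕1⊕1⊕1⊕1⊕1⊕0⊕1⊕0⊕0⊕0⊕0 = 0
s2 (pos 2,3,6,7,10,11,14,15,18,19,22,23,26,27,30,31): 0⊕0⊕1⊕0⊕0⊕1⊕0⊕1⊕0⊕1⊕0⊕1⊕0⊕0⊕1⊕0 = 0
s4 (pos 4,5,6,7,12,13,14,15,20,21,22,23,28,29,30,31): 1⊕1⊕1⊕0⊕0⊕1⊕0⊕1⊕1⊕0⊕0⊕1⊕0⊕0⊕1⊕0 = 0
s8 (pos 8,9,10,11,12,13,14,15,24,25,26,27,28,29,30,31): 0⊕0⊕0⊕1⊕0⊕1⊕0⊕1⊕0⊕0⊕0⊕0⊕0⊕0⊕1⊕0 = 0
s16 (pos 16,17,18,19,20,21,22,23,24,25,26,27,28,29,30,31): 1⊕1⊕0⊕1⊕1⊕0⊕0⊕1⊕0⊕0⊕0⊕0⊕0⊕0⊕1⊕0 = 0
Syndrome s16…s1 = 00000 → no error.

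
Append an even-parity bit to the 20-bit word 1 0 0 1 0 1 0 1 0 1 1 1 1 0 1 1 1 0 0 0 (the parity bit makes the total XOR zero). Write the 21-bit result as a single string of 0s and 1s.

100101010111101110001

XOR of the 20 data bits: 1⊕0⊕0⊕1⊕0⊕1⊕0⊕1⊕0⊕1⊕1⊕1⊕1⊕0⊕1⊕1⊕1⊕0⊕0⊕0 = 1
Parity bit = 1 (so all 21 bits XOR to 0).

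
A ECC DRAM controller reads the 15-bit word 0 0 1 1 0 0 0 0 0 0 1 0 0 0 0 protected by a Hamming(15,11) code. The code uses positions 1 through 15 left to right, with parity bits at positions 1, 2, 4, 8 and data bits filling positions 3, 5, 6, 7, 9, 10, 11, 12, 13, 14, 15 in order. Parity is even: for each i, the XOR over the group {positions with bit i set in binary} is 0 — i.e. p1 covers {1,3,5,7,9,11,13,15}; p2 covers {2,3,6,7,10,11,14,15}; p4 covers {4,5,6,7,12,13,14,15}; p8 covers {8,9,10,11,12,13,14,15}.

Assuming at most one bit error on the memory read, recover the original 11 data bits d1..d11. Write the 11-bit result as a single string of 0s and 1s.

s1 (pos 1,3,5,7,9,11,13,15): 0⊕1⊕0⊕0⊕0⊕1⊕0⊕0 = 0
s2 (pos 2,3,6,7,10,11,14,15): 0⊕1⊕0⊕0⊕0⊕1⊕0⊕0 = 0
s4 (pos 4,5,6,7,12,13,14,15): 1⊕0⊕0⊕0⊕0⊕0⊕0⊕0 = 1
s8 (pos 8,9,10,11,12,13,14,15): 0⊕0⊕0⊕1⊕0⊕0⊕0⊕0 = 1
Syndrome s8…s1 = 1100 → error at position 12.
Flip position 12: 001100000010000 → 001100000011000
Read data bits from positions 3,5,6,7,9,10,11,12,13,14,15: 10000011000

10000011000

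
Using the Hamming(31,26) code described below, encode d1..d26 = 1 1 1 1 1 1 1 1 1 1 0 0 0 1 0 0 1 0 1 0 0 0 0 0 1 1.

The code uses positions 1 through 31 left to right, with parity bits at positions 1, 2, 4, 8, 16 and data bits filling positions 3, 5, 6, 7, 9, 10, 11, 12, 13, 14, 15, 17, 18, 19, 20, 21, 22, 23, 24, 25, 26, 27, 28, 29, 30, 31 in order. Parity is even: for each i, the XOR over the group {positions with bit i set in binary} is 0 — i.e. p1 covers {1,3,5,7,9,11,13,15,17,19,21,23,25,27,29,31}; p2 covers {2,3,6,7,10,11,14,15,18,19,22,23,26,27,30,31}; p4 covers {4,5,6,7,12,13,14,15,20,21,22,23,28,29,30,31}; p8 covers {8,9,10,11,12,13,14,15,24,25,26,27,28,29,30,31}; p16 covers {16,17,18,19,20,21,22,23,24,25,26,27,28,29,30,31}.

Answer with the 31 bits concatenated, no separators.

0011111111111101001001010000011

Place data at non-parity positions: p1 p2 1 p4 1 1 1 p8 1 1 1 1 1 1 0 p16 0 0 1 0 0 1 0 1 0 0 0 0 0 1 1
p1 (pos 1,3,5,7,9,11,13,15,17,19,21,23,25,27,29,31): XOR of data positions = 1⊕1⊕1⊕1⊕1⊕1⊕0⊕0⊕1⊕0⊕0⊕0⊕0⊕0⊕1 = 0
p2 (pos 2,3,6,7,10,11,14,15,18,19,22,23,26,27,30,31): XOR of data positions = 1⊕1⊕1⊕1⊕1⊕1⊕0⊕0⊕1⊕1⊕0⊕0⊕0⊕1⊕1 = 0
p4 (pos 4,5,6,7,12,13,14,15,20,21,22,23,28,29,30,31): XOR of data positions = 1⊕1⊕1⊕1⊕1⊕1⊕0⊕0⊕0⊕1⊕0⊕0⊕0⊕1⊕1 = 1
p8 (pos 8,9,10,11,12,13,14,15,24,25,26,27,28,29,30,31): XOR of data positions = 1⊕1⊕1⊕1⊕1⊕1⊕0⊕1⊕0⊕0⊕0⊕0⊕0⊕1⊕1 = 1
p16 (pos 16,17,18,19,20,21,22,23,24,25,26,27,28,29,30,31): XOR of data positions = 0⊕0⊕1⊕0⊕0⊕1⊕0⊕1⊕0⊕0⊕0⊕0⊕0⊕1⊕1 = 1
Codeword: 0011111111111101001001010000011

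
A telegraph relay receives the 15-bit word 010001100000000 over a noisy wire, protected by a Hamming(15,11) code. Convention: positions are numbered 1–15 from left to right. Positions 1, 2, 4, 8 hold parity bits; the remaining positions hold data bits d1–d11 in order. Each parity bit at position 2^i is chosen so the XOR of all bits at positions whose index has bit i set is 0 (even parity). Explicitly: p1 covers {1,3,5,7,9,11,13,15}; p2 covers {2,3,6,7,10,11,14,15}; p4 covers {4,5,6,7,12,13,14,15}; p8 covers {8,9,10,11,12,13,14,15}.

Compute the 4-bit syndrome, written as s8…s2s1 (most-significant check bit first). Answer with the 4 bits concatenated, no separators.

s1 (pos 1,3,5,7,9,11,13,15): 0⊕0⊕0⊕1⊕0⊕0⊕0⊕0 = 1
s2 (pos 2,3,6,7,10,11,14,15): 1⊕0⊕1⊕1⊕0⊕0⊕0⊕0 = 1
s4 (pos 4,5,6,7,12,13,14,15): 0⊕0⊕1⊕1⊕0⊕0⊕0⊕0 = 0
s8 (pos 8,9,10,11,12,13,14,15): 0⊕0⊕0⊕0⊕0⊕0⊕0⊕0 = 0
Syndrome s8…s1 = 0011 → error at position 3.

0011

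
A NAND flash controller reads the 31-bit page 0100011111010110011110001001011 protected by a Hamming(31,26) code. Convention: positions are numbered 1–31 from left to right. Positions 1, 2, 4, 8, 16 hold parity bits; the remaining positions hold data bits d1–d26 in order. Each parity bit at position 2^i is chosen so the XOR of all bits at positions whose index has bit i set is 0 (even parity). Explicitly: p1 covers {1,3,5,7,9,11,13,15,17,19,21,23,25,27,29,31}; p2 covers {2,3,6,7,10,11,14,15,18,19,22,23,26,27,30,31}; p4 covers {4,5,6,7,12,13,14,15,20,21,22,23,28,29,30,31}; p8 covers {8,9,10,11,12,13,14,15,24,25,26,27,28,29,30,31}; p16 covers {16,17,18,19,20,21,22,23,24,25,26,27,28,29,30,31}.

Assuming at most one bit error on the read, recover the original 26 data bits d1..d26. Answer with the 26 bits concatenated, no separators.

s1 (pos 1,3,5,7,9,11,13,15,17,19,21,23,25,27,29,31): 0⊕0⊕0⊕1⊕1⊕0⊕0⊕1⊕0⊕1⊕1⊕0⊕1⊕0⊕0⊕1 = 1
s2 (pos 2,3,6,7,10,11,14,15,18,19,22,23,26,27,30,31): 1⊕0⊕1⊕1⊕1⊕0⊕1⊕1⊕1⊕1⊕0⊕0⊕0⊕0⊕1⊕1 = 0
s4 (pos 4,5,6,7,12,13,14,15,20,21,22,23,28,29,30,31): 0⊕0⊕1⊕1⊕1⊕0⊕1⊕1⊕1⊕1⊕0⊕0⊕1⊕0⊕1⊕1 = 0
s8 (pos 8,9,10,11,12,13,14,15,24,25,26,27,28,29,30,31): 1⊕1⊕1⊕0⊕1⊕0⊕1⊕1⊕0⊕1⊕0⊕0⊕1⊕0⊕1⊕1 = 0
s16 (pos 16,17,18,19,20,21,22,23,24,25,26,27,28,29,30,31): 0⊕0⊕1⊕1⊕1⊕1⊕0⊕0⊕0⊕1⊕0⊕0⊕1⊕0⊕1⊕1 = 0
Syndrome s16…s1 = 00001 → error at position 1.
Flip position 1: 0100011111010110011110001001011 → 1100011111010110011110001001011
Read data bits from positions 3,5,6,7,9,10,11,12,13,14,15,17,18,19,20,21,22,23,24,25,26,27,28,29,30,31: 00111101011011110001001011

00111101011011110001001011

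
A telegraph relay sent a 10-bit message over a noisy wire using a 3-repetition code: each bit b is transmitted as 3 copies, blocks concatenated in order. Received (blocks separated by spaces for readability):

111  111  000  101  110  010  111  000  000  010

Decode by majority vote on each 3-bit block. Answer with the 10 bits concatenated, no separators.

1101101000

Block 1 (111): 3 ones → 1
Block 2 (111): 3 ones → 1
Block 3 (000): 0 ones → 0
Block 4 (101): 2 ones → 1
Block 5 (110): 2 ones → 1
Block 6 (010): 1 one → 0
Block 7 (111): 3 ones → 1
Block 8 (000): 0 ones → 0
Block 9 (000): 0 ones → 0
Block 10 (010): 1 one → 0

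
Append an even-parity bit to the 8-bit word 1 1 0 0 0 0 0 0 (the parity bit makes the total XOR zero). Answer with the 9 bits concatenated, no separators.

110000000

XOR of the 8 data bits: 1⊕1⊕0⊕0⊕0⊕0⊕0⊕0 = 0
Parity bit = 0 (so all 9 bits XOR to 0).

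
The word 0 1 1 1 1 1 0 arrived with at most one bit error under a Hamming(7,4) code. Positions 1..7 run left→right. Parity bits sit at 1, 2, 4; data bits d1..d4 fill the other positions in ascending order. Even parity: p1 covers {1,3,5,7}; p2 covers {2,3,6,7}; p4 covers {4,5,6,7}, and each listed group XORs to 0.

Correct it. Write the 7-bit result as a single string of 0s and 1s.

0111100

s1 (pos 1,3,5,7): 0⊕1⊕1⊕0 = 0
s2 (pos 2,3,6,7): 1⊕1⊕1⊕0 = 1
s4 (pos 4,5,6,7): 1⊕1⊕1⊕0 = 1
Syndrome s4…s1 = 110 → error at position 6.
Flip position 6: 0111110 → 0111100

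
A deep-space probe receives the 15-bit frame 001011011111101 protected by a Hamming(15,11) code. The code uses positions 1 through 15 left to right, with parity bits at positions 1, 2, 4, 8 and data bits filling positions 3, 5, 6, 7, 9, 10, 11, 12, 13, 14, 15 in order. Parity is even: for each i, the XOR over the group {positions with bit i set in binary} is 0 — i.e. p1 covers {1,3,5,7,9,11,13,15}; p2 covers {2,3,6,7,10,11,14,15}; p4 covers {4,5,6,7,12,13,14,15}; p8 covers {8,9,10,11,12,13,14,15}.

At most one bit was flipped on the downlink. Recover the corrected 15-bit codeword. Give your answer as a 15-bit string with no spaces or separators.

001011011111111

s1 (pos 1,3,5,7,9,11,13,15): 0⊕1⊕1⊕0⊕1⊕1⊕1⊕1 = 0
s2 (pos 2,3,6,7,10,11,14,15): 0⊕1⊕1⊕0⊕1⊕1⊕0⊕1 = 1
s4 (pos 4,5,6,7,12,13,14,15): 0⊕1⊕1⊕0⊕1⊕1⊕0⊕1 = 1
s8 (pos 8,9,10,11,12,13,14,15): 1⊕1⊕1⊕1⊕1⊕1⊕0⊕1 = 1
Syndrome s8…s1 = 1110 → error at position 14.
Flip position 14: 001011011111101 → 001011011111111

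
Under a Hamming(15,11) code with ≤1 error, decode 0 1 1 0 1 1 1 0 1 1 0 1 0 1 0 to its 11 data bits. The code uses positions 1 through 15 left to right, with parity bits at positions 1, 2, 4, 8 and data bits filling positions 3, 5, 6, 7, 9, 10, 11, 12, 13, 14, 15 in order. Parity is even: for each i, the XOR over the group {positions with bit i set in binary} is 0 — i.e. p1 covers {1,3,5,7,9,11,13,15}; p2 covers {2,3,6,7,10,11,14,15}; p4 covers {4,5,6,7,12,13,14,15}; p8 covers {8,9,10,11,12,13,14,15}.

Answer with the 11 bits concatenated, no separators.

11111101010

s1 (pos 1,3,5,7,9,11,13,15): 0⊕1⊕1⊕1⊕1⊕0⊕0⊕0 = 0
s2 (pos 2,3,6,7,10,11,14,15): 1⊕1⊕1⊕1⊕1⊕0⊕1⊕0 = 0
s4 (pos 4,5,6,7,12,13,14,15): 0⊕1⊕1⊕1⊕1⊕0⊕1⊕0 = 1
s8 (pos 8,9,10,11,12,13,14,15): 0⊕1⊕1⊕0⊕1⊕0⊕1⊕0 = 0
Syndrome s8…s1 = 0100 → error at position 4.
Flip position 4: 011011101101010 → 011111101101010
Read data bits from positions 3,5,6,7,9,10,11,12,13,14,15: 11111101010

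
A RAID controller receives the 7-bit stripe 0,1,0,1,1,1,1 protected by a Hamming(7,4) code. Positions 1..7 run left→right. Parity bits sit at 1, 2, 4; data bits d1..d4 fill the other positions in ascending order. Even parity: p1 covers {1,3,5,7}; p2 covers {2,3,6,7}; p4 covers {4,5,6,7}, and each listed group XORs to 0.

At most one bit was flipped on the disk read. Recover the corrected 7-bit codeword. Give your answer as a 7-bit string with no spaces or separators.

s1 (pos 1,3,5,7): 0⊕0⊕1⊕1 = 0
s2 (pos 2,3,6,7): 1⊕0⊕1⊕1 = 1
s4 (pos 4,5,6,7): 1⊕1⊕1⊕1 = 0
Syndrome s4…s1 = 010 → error at position 2.
Flip position 2: 0101111 → 0001111

0001111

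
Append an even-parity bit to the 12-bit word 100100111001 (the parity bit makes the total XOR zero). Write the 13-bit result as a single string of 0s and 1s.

XOR of the 12 data bits: 1⊕0⊕0⊕1⊕0⊕0⊕1⊕1⊕1⊕0⊕0⊕1 = 0
Parity bit = 0 (so all 13 bits XOR to 0).

1001001110010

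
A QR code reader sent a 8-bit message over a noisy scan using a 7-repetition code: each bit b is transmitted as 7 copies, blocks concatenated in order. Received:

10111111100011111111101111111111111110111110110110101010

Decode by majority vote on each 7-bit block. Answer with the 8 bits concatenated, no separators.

Block 1 (1011111): 6 ones → 1
Block 2 (1100011): 4 ones → 1
Block 3 (1111111): 7 ones → 1
Block 4 (0111111): 6 ones → 1
Block 5 (1111111): 7 ones → 1
Block 6 (1101111): 6 ones → 1
Block 7 (1011011): 5 ones → 1
Block 8 (0101010): 3 ones → 0

11111110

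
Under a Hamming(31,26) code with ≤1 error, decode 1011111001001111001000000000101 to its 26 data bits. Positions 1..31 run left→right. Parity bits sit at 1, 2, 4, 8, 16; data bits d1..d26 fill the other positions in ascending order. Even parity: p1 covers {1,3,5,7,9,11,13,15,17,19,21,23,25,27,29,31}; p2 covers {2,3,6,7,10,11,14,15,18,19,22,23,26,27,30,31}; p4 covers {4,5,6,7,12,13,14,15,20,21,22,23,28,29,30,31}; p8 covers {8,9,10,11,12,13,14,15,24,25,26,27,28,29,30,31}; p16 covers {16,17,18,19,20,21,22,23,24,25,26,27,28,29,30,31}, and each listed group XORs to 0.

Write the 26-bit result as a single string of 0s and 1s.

10110100111001000000000101

s1 (pos 1,3,5,7,9,11,13,15,17,19,21,23,25,27,29,31): 1⊕1⊕1⊕1⊕0⊕0⊕1⊕1⊕0⊕1⊕0⊕0⊕0⊕0⊕1⊕1 = 1
s2 (pos 2,3,6,7,10,11,14,15,18,19,22,23,26,27,30,31): 0⊕1⊕1⊕1⊕1⊕0⊕1⊕1⊕0⊕1⊕0⊕0⊕0⊕0⊕0⊕1 = 0
s4 (pos 4,5,6,7,12,13,14,15,20,21,22,23,28,29,30,31): 1⊕1⊕1⊕1⊕0⊕1⊕1⊕1⊕0⊕0⊕0⊕0⊕0⊕1⊕0⊕1 = 1
s8 (pos 8,9,10,11,12,13,14,15,24,25,26,27,28,29,30,31): 0⊕0⊕1⊕0⊕0⊕1⊕1⊕1⊕0⊕0⊕0⊕0⊕0⊕1⊕0⊕1 = 0
s16 (pos 16,17,18,19,20,21,22,23,24,25,26,27,28,29,30,31): 1⊕0⊕0⊕1⊕0⊕0⊕0⊕0⊕0⊕0⊕0⊕0⊕0⊕1⊕0⊕1 = 0
Syndrome s16…s1 = 00101 → error at position 5.
Flip position 5: 1011111001001111001000000000101 → 1011011001001111001000000000101
Read data bits from positions 3,5,6,7,9,10,11,12,13,14,15,17,18,19,20,21,22,23,24,25,26,27,28,29,30,31: 10110100111001000000000101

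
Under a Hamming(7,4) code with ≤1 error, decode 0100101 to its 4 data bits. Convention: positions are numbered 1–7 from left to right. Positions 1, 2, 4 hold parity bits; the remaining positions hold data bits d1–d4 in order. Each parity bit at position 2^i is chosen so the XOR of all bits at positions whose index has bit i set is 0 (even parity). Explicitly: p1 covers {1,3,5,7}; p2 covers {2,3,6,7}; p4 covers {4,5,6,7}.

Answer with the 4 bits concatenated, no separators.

0101

s1 (pos 1,3,5,7): 0⊕0⊕1⊕1 = 0
s2 (pos 2,3,6,7): 1⊕0⊕0⊕1 = 0
s4 (pos 4,5,6,7): 0⊕1⊕0⊕1 = 0
Syndrome s4…s1 = 000 → no error.
Read data bits from positions 3,5,6,7: 0101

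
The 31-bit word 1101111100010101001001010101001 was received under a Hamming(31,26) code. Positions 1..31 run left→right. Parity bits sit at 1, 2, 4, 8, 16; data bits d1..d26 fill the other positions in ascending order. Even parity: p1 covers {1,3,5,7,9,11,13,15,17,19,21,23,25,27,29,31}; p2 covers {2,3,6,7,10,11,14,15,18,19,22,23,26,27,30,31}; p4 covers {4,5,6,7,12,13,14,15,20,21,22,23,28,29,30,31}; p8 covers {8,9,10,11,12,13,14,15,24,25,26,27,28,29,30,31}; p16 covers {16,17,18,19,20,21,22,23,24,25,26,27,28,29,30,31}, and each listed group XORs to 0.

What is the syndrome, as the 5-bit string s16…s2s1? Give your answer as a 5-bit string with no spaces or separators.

s1 (pos 1,3,5,7,9,11,13,15,17,19,21,23,25,27,29,31): 1⊕0⊕1⊕1⊕0⊕0⊕0⊕0⊕0⊕1⊕0⊕0⊕0⊕0⊕0⊕1 = 1
s2 (pos 2,3,6,7,10,11,14,15,18,19,22,23,26,27,30,31): 1⊕0⊕1⊕1⊕0⊕0⊕1⊕0⊕0⊕1⊕1⊕0⊕1⊕0⊕0⊕1 = 0
s4 (pos 4,5,6,7,12,13,14,15,20,21,22,23,28,29,30,31): 1⊕1⊕1⊕1⊕1⊕0⊕1⊕0⊕0⊕0⊕1⊕0⊕1⊕0⊕0⊕1 = 1
s8 (pos 8,9,10,11,12,13,14,15,24,25,26,27,28,29,30,31): 1⊕0⊕0⊕0⊕1⊕0⊕1⊕0⊕1⊕0⊕1⊕0⊕1⊕0⊕0⊕1 = 1
s16 (pos 16,17,18,19,20,21,22,23,24,25,26,27,28,29,30,31): 1⊕0⊕0⊕1⊕0⊕0⊕1⊕0⊕1⊕0⊕1⊕0⊕1⊕0⊕0⊕1 = 1
Syndrome s16…s1 = 11101 → error at position 29.

11101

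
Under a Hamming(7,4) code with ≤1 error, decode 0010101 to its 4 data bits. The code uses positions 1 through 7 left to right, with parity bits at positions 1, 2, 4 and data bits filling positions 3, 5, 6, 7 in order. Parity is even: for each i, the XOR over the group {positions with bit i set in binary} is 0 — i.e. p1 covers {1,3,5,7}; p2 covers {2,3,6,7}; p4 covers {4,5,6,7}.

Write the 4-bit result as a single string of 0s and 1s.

1101

s1 (pos 1,3,5,7): 0⊕1⊕1⊕1 = 1
s2 (pos 2,3,6,7): 0⊕1⊕0⊕1 = 0
s4 (pos 4,5,6,7): 0⊕1⊕0⊕1 = 0
Syndrome s4…s1 = 001 → error at position 1.
Flip position 1: 0010101 → 1010101
Read data bits from positions 3,5,6,7: 1101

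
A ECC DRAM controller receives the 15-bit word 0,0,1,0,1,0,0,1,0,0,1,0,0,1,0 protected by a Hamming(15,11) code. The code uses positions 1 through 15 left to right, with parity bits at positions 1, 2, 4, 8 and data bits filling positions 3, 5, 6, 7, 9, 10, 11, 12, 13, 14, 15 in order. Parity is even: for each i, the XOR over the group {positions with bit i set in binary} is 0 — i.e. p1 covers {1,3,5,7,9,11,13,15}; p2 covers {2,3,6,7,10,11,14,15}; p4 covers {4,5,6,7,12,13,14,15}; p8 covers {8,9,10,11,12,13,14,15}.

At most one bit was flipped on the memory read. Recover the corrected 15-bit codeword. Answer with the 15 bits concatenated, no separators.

s1 (pos 1,3,5,7,9,11,13,15): 0⊕1⊕1⊕0⊕0⊕1⊕0⊕0 = 1
s2 (pos 2,3,6,7,10,11,14,15): 0⊕1⊕0⊕0⊕0⊕1⊕1⊕0 = 1
s4 (pos 4,5,6,7,12,13,14,15): 0⊕1⊕0⊕0⊕0⊕0⊕1⊕0 = 0
s8 (pos 8,9,10,11,12,13,14,15): 1⊕0⊕0⊕1⊕0⊕0⊕1⊕0 = 1
Syndrome s8…s1 = 1011 → error at position 11.
Flip position 11: 001010010010010 → 001010010000010

001010010000010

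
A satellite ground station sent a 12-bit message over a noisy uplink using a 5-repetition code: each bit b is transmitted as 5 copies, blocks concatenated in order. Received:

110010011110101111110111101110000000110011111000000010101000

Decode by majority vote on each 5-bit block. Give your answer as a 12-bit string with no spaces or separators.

Block 1 (11001): 3 ones → 1
Block 2 (00111): 3 ones → 1
Block 3 (10101): 3 ones → 1
Block 4 (11111): 5 ones → 1
Block 5 (01111): 4 ones → 1
Block 6 (01110): 3 ones → 1
Block 7 (00000): 0 ones → 0
Block 8 (01100): 2 ones → 0
Block 9 (11111): 5 ones → 1
Block 10 (00000): 0 ones → 0
Block 11 (00101): 2 ones → 0
Block 12 (01000): 1 one → 0

111111001000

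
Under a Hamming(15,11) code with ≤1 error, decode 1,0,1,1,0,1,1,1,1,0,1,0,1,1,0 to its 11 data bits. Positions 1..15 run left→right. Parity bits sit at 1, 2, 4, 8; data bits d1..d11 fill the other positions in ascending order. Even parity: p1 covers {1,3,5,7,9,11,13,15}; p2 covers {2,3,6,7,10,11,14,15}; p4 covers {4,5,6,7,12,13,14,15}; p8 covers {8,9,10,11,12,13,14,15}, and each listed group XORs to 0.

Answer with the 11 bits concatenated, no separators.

s1 (pos 1,3,5,7,9,11,13,15): 1⊕1⊕0⊕1⊕1⊕1⊕1⊕0 = 0
s2 (pos 2,3,6,7,10,11,14,15): 0⊕1⊕1⊕1⊕0⊕1⊕1⊕0 = 1
s4 (pos 4,5,6,7,12,13,14,15): 1⊕0⊕1⊕1⊕0⊕1⊕1⊕0 = 1
s8 (pos 8,9,10,11,12,13,14,15): 1⊕1⊕0⊕1⊕0⊕1⊕1⊕0 = 1
Syndrome s8…s1 = 1110 → error at position 14.
Flip position 14: 101101111010110 → 101101111010100
Read data bits from positions 3,5,6,7,9,10,11,12,13,14,15: 10111010100

10111010100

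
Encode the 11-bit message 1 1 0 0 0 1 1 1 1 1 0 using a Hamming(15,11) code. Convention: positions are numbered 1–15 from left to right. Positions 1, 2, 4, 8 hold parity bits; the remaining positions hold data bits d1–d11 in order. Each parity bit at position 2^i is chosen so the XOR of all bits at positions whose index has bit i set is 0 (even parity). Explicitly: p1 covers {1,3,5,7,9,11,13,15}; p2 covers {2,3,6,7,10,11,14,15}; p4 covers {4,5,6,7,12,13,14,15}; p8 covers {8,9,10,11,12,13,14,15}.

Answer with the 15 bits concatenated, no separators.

001010010111110

Place data at non-parity positions: p1 p2 1 p4 1 0 0 p8 0 1 1 1 1 1 0
p1 (pos 1,3,5,7,9,11,13,15): XOR of data positions = 1⊕1⊕0⊕0⊕1⊕1⊕0 = 0
p2 (pos 2,3,6,7,10,11,14,15): XOR of data positions = 1⊕0⊕0⊕1⊕1⊕1⊕0 = 0
p4 (pos 4,5,6,7,12,13,14,15): XOR of data positions = 1⊕0⊕0⊕1⊕1⊕1⊕0 = 0
p8 (pos 8,9,10,11,12,13,14,15): XOR of data positions = 0⊕1⊕1⊕1⊕1⊕1⊕0 = 1
Codeword: 001010010111110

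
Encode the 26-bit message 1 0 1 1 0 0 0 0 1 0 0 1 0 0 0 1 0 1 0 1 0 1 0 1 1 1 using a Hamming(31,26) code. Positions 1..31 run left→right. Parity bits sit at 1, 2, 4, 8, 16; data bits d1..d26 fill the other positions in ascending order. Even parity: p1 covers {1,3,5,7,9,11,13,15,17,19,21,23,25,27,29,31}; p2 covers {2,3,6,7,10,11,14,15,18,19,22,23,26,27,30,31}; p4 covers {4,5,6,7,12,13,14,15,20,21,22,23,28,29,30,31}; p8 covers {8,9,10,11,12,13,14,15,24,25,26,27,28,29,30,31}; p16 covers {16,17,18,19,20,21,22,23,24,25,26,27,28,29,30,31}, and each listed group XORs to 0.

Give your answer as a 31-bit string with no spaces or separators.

0110011000001000100010101010111

Place data at non-parity positions: p1 p2 1 p4 0 1 1 p8 0 0 0 0 1 0 0 p16 1 0 0 0 1 0 1 0 1 0 1 0 1 1 1
p1 (pos 1,3,5,7,9,11,13,15,17,19,21,23,25,27,29,31): XOR of data positions = 1⊕0⊕1⊕0⊕0⊕1⊕0⊕1⊕0⊕1⊕1⊕1⊕1⊕1⊕1 = 0
p2 (pos 2,3,6,7,10,11,14,15,18,19,22,23,26,27,30,31): XOR of data positions = 1⊕1⊕1⊕0⊕0⊕0⊕0⊕0⊕0⊕0⊕1⊕0⊕1⊕1⊕1 = 1
p4 (pos 4,5,6,7,12,13,14,15,20,21,22,23,28,29,30,31): XOR of data positions = 0⊕1⊕1⊕0⊕1⊕0⊕0⊕0⊕1⊕0⊕1⊕0⊕1⊕1⊕1 = 0
p8 (pos 8,9,10,11,12,13,14,15,24,25,26,27,28,29,30,31): XOR of data positions = 0⊕0⊕0⊕0⊕1⊕0⊕0⊕0⊕1⊕0⊕1⊕0⊕1⊕1⊕1 = 0
p16 (pos 16,17,18,19,20,21,22,23,24,25,26,27,28,29,30,31): XOR of data positions = 1⊕0⊕0⊕0⊕1⊕0⊕1⊕0⊕1⊕0⊕1⊕0⊕1⊕1⊕1 = 0
Codeword: 0110011000001000100010101010111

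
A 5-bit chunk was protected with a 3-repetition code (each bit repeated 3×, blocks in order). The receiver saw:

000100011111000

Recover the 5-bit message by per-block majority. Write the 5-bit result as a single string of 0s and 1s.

00110

Block 1 (000): 0 ones → 0
Block 2 (100): 1 one → 0
Block 3 (011): 2 ones → 1
Block 4 (111): 3 ones → 1
Block 5 (000): 0 ones → 0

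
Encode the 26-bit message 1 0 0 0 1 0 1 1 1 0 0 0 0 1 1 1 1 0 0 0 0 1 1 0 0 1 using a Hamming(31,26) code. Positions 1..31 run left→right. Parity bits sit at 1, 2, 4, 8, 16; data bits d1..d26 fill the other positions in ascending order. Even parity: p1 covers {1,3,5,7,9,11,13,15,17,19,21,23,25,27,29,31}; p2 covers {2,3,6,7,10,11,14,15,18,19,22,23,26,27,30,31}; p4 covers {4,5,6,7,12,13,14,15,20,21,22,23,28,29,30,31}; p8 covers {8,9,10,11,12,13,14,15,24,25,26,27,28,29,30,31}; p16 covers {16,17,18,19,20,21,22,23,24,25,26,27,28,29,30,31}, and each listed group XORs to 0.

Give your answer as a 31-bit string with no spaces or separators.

0011000110111001001111000011001

Place data at non-parity positions: p1 p2 1 p4 0 0 0 p8 1 0 1 1 1 0 0 p16 0 0 1 1 1 1 0 0 0 0 1 1 0 0 1
p1 (pos 1,3,5,7,9,11,13,15,17,19,21,23,25,27,29,31): XOR of data positions = 1⊕0⊕0⊕1⊕1⊕1⊕0⊕0⊕1⊕1⊕0⊕0⊕1⊕0⊕1 = 0
p2 (pos 2,3,6,7,10,11,14,15,18,19,22,23,26,27,30,31): XOR of data positions = 1⊕0⊕0⊕0⊕1⊕0⊕0⊕0⊕1⊕1⊕0⊕0⊕1⊕0⊕1 = 0
p4 (pos 4,5,6,7,12,13,14,15,20,21,22,23,28,29,30,31): XOR of data positions = 0⊕0⊕0⊕1⊕1⊕0⊕0⊕1⊕1⊕1⊕0⊕1⊕0⊕0⊕1 = 1
p8 (pos 8,9,10,11,12,13,14,15,24,25,26,27,28,29,30,31): XOR of data positions = 1⊕0⊕1⊕1⊕1⊕0⊕0⊕0⊕0⊕0⊕1⊕1⊕0⊕0⊕1 = 1
p16 (pos 16,17,18,19,20,21,22,23,24,25,26,27,28,29,30,31): XOR of data positions = 0⊕0⊕1⊕1⊕1⊕1⊕0⊕0⊕0⊕0⊕1⊕1⊕0⊕0⊕1 = 1
Codeword: 0011000110111001001111000011001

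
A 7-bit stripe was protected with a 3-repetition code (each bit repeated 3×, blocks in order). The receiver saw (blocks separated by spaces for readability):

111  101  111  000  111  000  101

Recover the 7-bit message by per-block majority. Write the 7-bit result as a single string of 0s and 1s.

1110101

Block 1 (111): 3 ones → 1
Block 2 (101): 2 ones → 1
Block 3 (111): 3 ones → 1
Block 4 (000): 0 ones → 0
Block 5 (111): 3 ones → 1
Block 6 (000): 0 ones → 0
Block 7 (101): 2 ones → 1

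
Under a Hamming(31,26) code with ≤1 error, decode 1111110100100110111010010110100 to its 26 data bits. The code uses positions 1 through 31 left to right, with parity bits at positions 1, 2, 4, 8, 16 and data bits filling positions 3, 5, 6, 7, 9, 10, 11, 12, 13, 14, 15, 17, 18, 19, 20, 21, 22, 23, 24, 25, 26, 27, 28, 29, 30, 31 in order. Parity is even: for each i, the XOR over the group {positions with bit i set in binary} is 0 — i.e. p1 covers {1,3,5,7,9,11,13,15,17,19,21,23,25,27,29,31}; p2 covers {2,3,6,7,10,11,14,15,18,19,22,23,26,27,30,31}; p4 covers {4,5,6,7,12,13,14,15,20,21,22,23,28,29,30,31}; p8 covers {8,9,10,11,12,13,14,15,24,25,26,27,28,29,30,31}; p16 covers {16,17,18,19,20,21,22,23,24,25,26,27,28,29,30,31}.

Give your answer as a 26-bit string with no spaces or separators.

s1 (pos 1,3,5,7,9,11,13,15,17,19,21,23,25,27,29,31): 1⊕1⊕1⊕0⊕0⊕1⊕0⊕1⊕1⊕1⊕1⊕0⊕0⊕1⊕1⊕0 = 0
s2 (pos 2,3,6,7,10,11,14,15,18,19,22,23,26,27,30,31): 1⊕1⊕1⊕0⊕0⊕1⊕1⊕1⊕1⊕1⊕0⊕0⊕1⊕1⊕0⊕0 = 0
s4 (pos 4,5,6,7,12,13,14,15,20,21,22,23,28,29,30,31): 1⊕1⊕1⊕0⊕0⊕0⊕1⊕1⊕0⊕1⊕0⊕0⊕0⊕1⊕0⊕0 = 1
s8 (pos 8,9,10,11,12,13,14,15,24,25,26,27,28,29,30,31): 1⊕0⊕0⊕1⊕0⊕0⊕1⊕1⊕1⊕0⊕1⊕1⊕0⊕1⊕0⊕0 = 0
s16 (pos 16,17,18,19,20,21,22,23,24,25,26,27,28,29,30,31): 0⊕1⊕1⊕1⊕0⊕1⊕0⊕0⊕1⊕0⊕1⊕1⊕0⊕1⊕0⊕0 = 0
Syndrome s16…s1 = 00100 → error at position 4.
Flip position 4: 1111110100100110111010010110100 → 1110110100100110111010010110100
Read data bits from positions 3,5,6,7,9,10,11,12,13,14,15,17,18,19,20,21,22,23,24,25,26,27,28,29,30,31: 11100010011111010010110100

11100010011111010010110100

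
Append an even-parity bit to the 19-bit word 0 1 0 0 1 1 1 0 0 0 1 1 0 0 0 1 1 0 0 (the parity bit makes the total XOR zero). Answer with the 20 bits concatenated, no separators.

XOR of the 19 data bits: 0⊕1⊕0⊕0⊕1⊕1⊕1⊕0⊕0⊕0⊕1⊕1⊕0⊕0⊕0⊕1⊕1⊕0⊕0 = 0
Parity bit = 0 (so all 20 bits XOR to 0).

01001110001100011000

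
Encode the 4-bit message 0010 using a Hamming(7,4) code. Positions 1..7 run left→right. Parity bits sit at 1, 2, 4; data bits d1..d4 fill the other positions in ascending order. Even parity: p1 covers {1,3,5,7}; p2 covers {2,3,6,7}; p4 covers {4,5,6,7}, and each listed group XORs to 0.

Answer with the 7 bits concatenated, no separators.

Place data at non-parity positions: p1 p2 0 p4 0 1 0
p1 (pos 1,3,5,7): XOR of data positions = 0⊕0⊕0 = 0
p2 (pos 2,3,6,7): XOR of data positions = 0⊕1⊕0 = 1
p4 (pos 4,5,6,7): XOR of data positions = 0⊕1⊕0 = 1
Codeword: 0101010

0101010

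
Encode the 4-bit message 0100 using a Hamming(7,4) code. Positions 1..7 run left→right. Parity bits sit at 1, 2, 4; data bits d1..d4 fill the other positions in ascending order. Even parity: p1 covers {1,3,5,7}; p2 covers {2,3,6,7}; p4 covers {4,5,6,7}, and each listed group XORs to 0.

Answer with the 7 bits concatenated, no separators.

Place data at non-parity positions: p1 p2 0 p4 1 0 0
p1 (pos 1,3,5,7): XOR of data positions = 0⊕1⊕0 = 1
p2 (pos 2,3,6,7): XOR of data positions = 0⊕0⊕0 = 0
p4 (pos 4,5,6,7): XOR of data positions = 1⊕0⊕0 = 1
Codeword: 1001100

1001100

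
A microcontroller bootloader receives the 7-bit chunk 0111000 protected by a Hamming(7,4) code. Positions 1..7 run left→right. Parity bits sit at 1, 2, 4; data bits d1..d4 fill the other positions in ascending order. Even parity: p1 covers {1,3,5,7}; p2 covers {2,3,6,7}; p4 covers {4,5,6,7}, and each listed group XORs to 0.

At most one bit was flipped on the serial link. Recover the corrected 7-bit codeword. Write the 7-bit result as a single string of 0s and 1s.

s1 (pos 1,3,5,7): 0⊕1⊕0⊕0 = 1
s2 (pos 2,3,6,7): 1⊕1⊕0⊕0 = 0
s4 (pos 4,5,6,7): 1⊕0⊕0⊕0 = 1
Syndrome s4…s1 = 101 → error at position 5.
Flip position 5: 0111000 → 0111100

0111100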